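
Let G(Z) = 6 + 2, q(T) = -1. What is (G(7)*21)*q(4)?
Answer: -168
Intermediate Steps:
G(Z) = 8
(G(7)*21)*q(4) = (8*21)*(-1) = 168*(-1) = -168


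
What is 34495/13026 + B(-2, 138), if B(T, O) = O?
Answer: 1832083/13026 ≈ 140.65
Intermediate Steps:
34495/13026 + B(-2, 138) = 34495/13026 + 138 = 1832083/13026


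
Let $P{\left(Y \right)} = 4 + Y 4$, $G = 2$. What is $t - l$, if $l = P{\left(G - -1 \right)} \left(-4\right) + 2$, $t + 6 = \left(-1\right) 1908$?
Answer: $-1852$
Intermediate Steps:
$t = -1914$ ($t = -6 - 1908 = -1914$)
$P{\left(Y \right)} = 4 + 4 Y$
$l = -62$ ($l = \left(4 + 4 \left(2 - -1\right)\right) \left(-4\right) + 2 = \left(4 + 4 \left(2 + 1\right)\right) \left(-4\right) + 2 = \left(4 + 4 \cdot 3\right) \left(-4\right) + 2 = \left(4 + 12\right) \left(-4\right) + 2 = 16 \left(-4\right) + 2 = -64 + 2 = -62$)
$t - l = -1914 - -62 = -1914 + 62 = -1852$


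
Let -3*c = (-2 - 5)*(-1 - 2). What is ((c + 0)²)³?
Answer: 117649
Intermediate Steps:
c = -7 (c = -(-2 - 5)*(-1 - 2)/3 = -(-7)*(-3)/3 = -⅓*21 = -7)
((c + 0)²)³ = ((-7 + 0)²)³ = ((-7)²)³ = 49³ = 117649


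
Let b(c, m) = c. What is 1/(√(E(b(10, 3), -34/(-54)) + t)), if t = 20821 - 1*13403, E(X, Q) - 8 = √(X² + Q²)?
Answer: 3*√3/√(200502 + √73189) ≈ 0.011597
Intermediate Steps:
E(X, Q) = 8 + √(Q² + X²) (E(X, Q) = 8 + √(X² + Q²) = 8 + √(Q² + X²))
t = 7418 (t = 20821 - 13403 = 7418)
1/(√(E(b(10, 3), -34/(-54)) + t)) = 1/(√((8 + √((-34/(-54))² + 10²)) + 7418)) = 1/(√((8 + √((-34*(-1/54))² + 100)) + 7418)) = 1/(√((8 + √((17/27)² + 100)) + 7418)) = 1/(√((8 + √(289/729 + 100)) + 7418)) = 1/(√((8 + √(73189/729)) + 7418)) = 1/(√((8 + √73189/27) + 7418)) = 1/(√(7426 + √73189/27)) = (7426 + √73189/27)^(-½)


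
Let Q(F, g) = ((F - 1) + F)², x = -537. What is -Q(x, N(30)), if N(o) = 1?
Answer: -1155625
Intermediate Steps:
Q(F, g) = (-1 + 2*F)² (Q(F, g) = ((-1 + F) + F)² = (-1 + 2*F)²)
-Q(x, N(30)) = -(-1 + 2*(-537))² = -(-1 - 1074)² = -1*(-1075)² = -1*1155625 = -1155625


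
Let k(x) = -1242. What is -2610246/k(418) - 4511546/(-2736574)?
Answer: 595727889778/283235409 ≈ 2103.3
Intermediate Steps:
-2610246/k(418) - 4511546/(-2736574) = -2610246/(-1242) - 4511546/(-2736574) = -2610246*(-1/1242) - 4511546*(-1/2736574) = 435041/207 + 2255773/1368287 = 595727889778/283235409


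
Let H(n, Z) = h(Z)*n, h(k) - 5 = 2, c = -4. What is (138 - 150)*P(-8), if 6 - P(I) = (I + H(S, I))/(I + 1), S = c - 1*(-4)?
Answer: -408/7 ≈ -58.286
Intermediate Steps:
h(k) = 7 (h(k) = 5 + 2 = 7)
S = 0 (S = -4 - 1*(-4) = -4 + 4 = 0)
H(n, Z) = 7*n
P(I) = 6 - I/(1 + I) (P(I) = 6 - (I + 7*0)/(I + 1) = 6 - (I + 0)/(1 + I) = 6 - I/(1 + I))
(138 - 150)*P(-8) = (138 - 150)*((6 + 5*(-8))/(1 - 8)) = -12*(6 - 40)/(-7) = -(-12)*(-34)/7 = -12*34/7 = -408/7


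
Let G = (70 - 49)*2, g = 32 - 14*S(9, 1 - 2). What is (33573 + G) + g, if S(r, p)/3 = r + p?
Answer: 33311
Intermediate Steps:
S(r, p) = 3*p + 3*r (S(r, p) = 3*(r + p) = 3*(p + r) = 3*p + 3*r)
g = -304 (g = 32 - 14*(3*(1 - 2) + 3*9) = 32 - 14*(3*(-1) + 27) = 32 - 14*(-3 + 27) = 32 - 14*24 = 32 - 336 = -304)
G = 42 (G = 21*2 = 42)
(33573 + G) + g = (33573 + 42) - 304 = 33615 - 304 = 33311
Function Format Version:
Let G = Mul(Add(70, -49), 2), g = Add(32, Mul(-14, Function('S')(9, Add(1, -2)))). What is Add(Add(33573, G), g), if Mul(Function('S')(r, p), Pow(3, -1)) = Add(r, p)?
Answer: 33311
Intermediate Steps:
Function('S')(r, p) = Add(Mul(3, p), Mul(3, r)) (Function('S')(r, p) = Mul(3, Add(r, p)) = Mul(3, Add(p, r)) = Add(Mul(3, p), Mul(3, r)))
g = -304 (g = Add(32, Mul(-14, Add(Mul(3, Add(1, -2)), Mul(3, 9)))) = Add(32, Mul(-14, Add(Mul(3, -1), 27))) = Add(32, Mul(-14, Add(-3, 27))) = Add(32, Mul(-14, 24)) = Add(32, -336) = -304)
G = 42 (G = Mul(21, 2) = 42)
Add(Add(33573, G), g) = Add(Add(33573, 42), -304) = Add(33615, -304) = 33311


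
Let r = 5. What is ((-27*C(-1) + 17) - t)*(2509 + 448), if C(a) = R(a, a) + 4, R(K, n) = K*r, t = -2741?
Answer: 8235245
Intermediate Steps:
R(K, n) = 5*K (R(K, n) = K*5 = 5*K)
C(a) = 4 + 5*a (C(a) = 5*a + 4 = 4 + 5*a)
((-27*C(-1) + 17) - t)*(2509 + 448) = ((-27*(4 + 5*(-1)) + 17) - 1*(-2741))*(2509 + 448) = ((-27*(4 - 5) + 17) + 2741)*2957 = ((-27*(-1) + 17) + 2741)*2957 = ((27 + 17) + 2741)*2957 = (44 + 2741)*2957 = 2785*2957 = 8235245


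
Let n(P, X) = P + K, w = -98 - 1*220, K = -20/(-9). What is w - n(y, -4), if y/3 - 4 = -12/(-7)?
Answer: -21254/63 ≈ -337.37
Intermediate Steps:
K = 20/9 (K = -20*(-⅑) = 20/9 ≈ 2.2222)
w = -318 (w = -98 - 220 = -318)
y = 120/7 (y = 12 + 3*(-12/(-7)) = 12 + 3*(-12*(-⅐)) = 12 + 3*(12/7) = 12 + 36/7 = 120/7 ≈ 17.143)
n(P, X) = 20/9 + P (n(P, X) = P + 20/9 = 20/9 + P)
w - n(y, -4) = -318 - (20/9 + 120/7) = -318 - 1*1220/63 = -318 - 1220/63 = -21254/63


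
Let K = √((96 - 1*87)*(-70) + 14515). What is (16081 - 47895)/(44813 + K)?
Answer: -712840391/1004095542 + 15907*√13885/1004095542 ≈ -0.70807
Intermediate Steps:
K = √13885 (K = √((96 - 87)*(-70) + 14515) = √(9*(-70) + 14515) = √(-630 + 14515) = √13885 ≈ 117.83)
(16081 - 47895)/(44813 + K) = (16081 - 47895)/(44813 + √13885) = -31814/(44813 + √13885)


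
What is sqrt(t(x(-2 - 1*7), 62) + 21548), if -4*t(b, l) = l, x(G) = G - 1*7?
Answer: 3*sqrt(9570)/2 ≈ 146.74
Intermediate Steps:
x(G) = -7 + G (x(G) = G - 7 = -7 + G)
t(b, l) = -l/4
sqrt(t(x(-2 - 1*7), 62) + 21548) = sqrt(-1/4*62 + 21548) = sqrt(-31/2 + 21548) = sqrt(43065/2) = 3*sqrt(9570)/2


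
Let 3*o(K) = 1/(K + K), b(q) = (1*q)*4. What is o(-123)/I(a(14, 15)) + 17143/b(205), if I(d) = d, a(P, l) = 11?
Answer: 1697147/81180 ≈ 20.906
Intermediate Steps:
b(q) = 4*q (b(q) = q*4 = 4*q)
o(K) = 1/(6*K) (o(K) = 1/(3*(K + K)) = 1/(3*((2*K))) = (1/(2*K))/3 = 1/(6*K))
o(-123)/I(a(14, 15)) + 17143/b(205) = ((⅙)/(-123))/11 + 17143/((4*205)) = ((⅙)*(-1/123))*(1/11) + 17143/820 = -1/738*1/11 + 17143*(1/820) = -1/8118 + 17143/820 = 1697147/81180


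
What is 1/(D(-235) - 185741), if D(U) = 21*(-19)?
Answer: -1/186140 ≈ -5.3723e-6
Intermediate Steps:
D(U) = -399
1/(D(-235) - 185741) = 1/(-399 - 185741) = 1/(-186140) = -1/186140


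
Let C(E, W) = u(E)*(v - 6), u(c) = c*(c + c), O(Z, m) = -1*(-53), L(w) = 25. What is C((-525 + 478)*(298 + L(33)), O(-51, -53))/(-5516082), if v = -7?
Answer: 230462761/212157 ≈ 1086.3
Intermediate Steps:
O(Z, m) = 53
u(c) = 2*c**2 (u(c) = c*(2*c) = 2*c**2)
C(E, W) = -26*E**2 (C(E, W) = (2*E**2)*(-7 - 6) = (2*E**2)*(-13) = -26*E**2)
C((-525 + 478)*(298 + L(33)), O(-51, -53))/(-5516082) = -26*(-525 + 478)**2*(298 + 25)**2/(-5516082) = -26*(-47*323)**2*(-1/5516082) = -26*(-15181)**2*(-1/5516082) = -26*230462761*(-1/5516082) = -5992031786*(-1/5516082) = 230462761/212157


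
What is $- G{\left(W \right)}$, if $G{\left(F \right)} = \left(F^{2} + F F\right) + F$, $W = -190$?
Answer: $-72010$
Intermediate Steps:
$G{\left(F \right)} = F + 2 F^{2}$ ($G{\left(F \right)} = \left(F^{2} + F^{2}\right) + F = 2 F^{2} + F = F + 2 F^{2}$)
$- G{\left(W \right)} = - \left(-190\right) \left(1 + 2 \left(-190\right)\right) = - \left(-190\right) \left(1 - 380\right) = - \left(-190\right) \left(-379\right) = \left(-1\right) 72010 = -72010$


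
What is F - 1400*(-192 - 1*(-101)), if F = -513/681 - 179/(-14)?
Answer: 404915439/3178 ≈ 1.2741e+5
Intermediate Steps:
F = 38239/3178 (F = -513*1/681 - 179*(-1/14) = -171/227 + 179/14 = 38239/3178 ≈ 12.032)
F - 1400*(-192 - 1*(-101)) = 38239/3178 - 1400*(-192 - 1*(-101)) = 38239/3178 - 1400*(-192 + 101) = 38239/3178 - 1400*(-91) = 38239/3178 + 127400 = 404915439/3178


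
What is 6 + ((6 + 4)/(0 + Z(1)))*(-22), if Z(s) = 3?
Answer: -202/3 ≈ -67.333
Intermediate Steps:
6 + ((6 + 4)/(0 + Z(1)))*(-22) = 6 + ((6 + 4)/(0 + 3))*(-22) = 6 + (10/3)*(-22) = 6 - 220/3 = -202/3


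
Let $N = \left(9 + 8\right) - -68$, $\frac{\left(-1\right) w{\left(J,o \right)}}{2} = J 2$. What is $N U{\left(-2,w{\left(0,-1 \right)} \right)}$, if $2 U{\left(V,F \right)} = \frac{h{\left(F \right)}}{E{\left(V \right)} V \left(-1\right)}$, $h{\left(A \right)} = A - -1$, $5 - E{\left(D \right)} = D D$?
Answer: $\frac{85}{4} \approx 21.25$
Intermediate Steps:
$E{\left(D \right)} = 5 - D^{2}$ ($E{\left(D \right)} = 5 - D D = 5 - D^{2}$)
$h{\left(A \right)} = 1 + A$ ($h{\left(A \right)} = A + 1 = 1 + A$)
$w{\left(J,o \right)} = - 4 J$ ($w{\left(J,o \right)} = - 2 J 2 = - 2 \cdot 2 J = - 4 J$)
$U{\left(V,F \right)} = - \frac{1 + F}{2 V \left(5 - V^{2}\right)}$ ($U{\left(V,F \right)} = \frac{\left(1 + F\right) \frac{1}{\left(5 - V^{2}\right) V \left(-1\right)}}{2} = \frac{\left(1 + F\right) \frac{1}{\left(5 - V^{2}\right) \left(- V\right)}}{2} = \frac{\left(1 + F\right) \frac{1}{\left(-1\right) V \left(5 - V^{2}\right)}}{2} = \frac{\left(1 + F\right) \left(- \frac{1}{V \left(5 - V^{2}\right)}\right)}{2} = \frac{\left(-1\right) \frac{1}{V} \frac{1}{5 - V^{2}} \left(1 + F\right)}{2} = - \frac{1 + F}{2 V \left(5 - V^{2}\right)}$)
$N = 85$ ($N = 17 + 68 = 85$)
$N U{\left(-2,w{\left(0,-1 \right)} \right)} = 85 \frac{1 - 0}{2 \left(-2\right) \left(-5 + \left(-2\right)^{2}\right)} = 85 \cdot \frac{1}{2} \left(- \frac{1}{2}\right) \frac{1}{-5 + 4} \left(1 + 0\right) = 85 \cdot \frac{1}{2} \left(- \frac{1}{2}\right) \frac{1}{-1} \cdot 1 = 85 \cdot \frac{1}{2} \left(- \frac{1}{2}\right) \left(-1\right) 1 = 85 \cdot \frac{1}{4} = \frac{85}{4}$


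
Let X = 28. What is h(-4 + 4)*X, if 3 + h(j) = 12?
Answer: 252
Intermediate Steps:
h(j) = 9 (h(j) = -3 + 12 = 9)
h(-4 + 4)*X = 9*28 = 252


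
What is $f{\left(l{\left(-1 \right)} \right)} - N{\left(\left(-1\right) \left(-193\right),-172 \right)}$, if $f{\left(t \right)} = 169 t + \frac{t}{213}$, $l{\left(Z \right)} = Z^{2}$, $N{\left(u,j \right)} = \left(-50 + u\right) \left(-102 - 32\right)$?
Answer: $\frac{4117504}{213} \approx 19331.0$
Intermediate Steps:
$N{\left(u,j \right)} = 6700 - 134 u$ ($N{\left(u,j \right)} = \left(-50 + u\right) \left(-134\right) = 6700 - 134 u$)
$f{\left(t \right)} = \frac{35998 t}{213}$ ($f{\left(t \right)} = 169 t + t \frac{1}{213} = 169 t + \frac{t}{213} = \frac{35998 t}{213}$)
$f{\left(l{\left(-1 \right)} \right)} - N{\left(\left(-1\right) \left(-193\right),-172 \right)} = \frac{35998 \left(-1\right)^{2}}{213} - \left(6700 - 134 \left(\left(-1\right) \left(-193\right)\right)\right) = \frac{35998}{213} \cdot 1 - \left(6700 - 25862\right) = \frac{35998}{213} - \left(6700 - 25862\right) = \frac{35998}{213} - -19162 = \frac{35998}{213} + 19162 = \frac{4117504}{213}$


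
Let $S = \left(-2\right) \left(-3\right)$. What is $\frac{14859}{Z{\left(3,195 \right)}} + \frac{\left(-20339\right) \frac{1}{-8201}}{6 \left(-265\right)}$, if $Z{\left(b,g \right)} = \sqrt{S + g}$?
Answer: $- \frac{20339}{13039590} + \frac{4953 \sqrt{201}}{67} \approx 1048.1$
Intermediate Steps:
$S = 6$
$Z{\left(b,g \right)} = \sqrt{6 + g}$
$\frac{14859}{Z{\left(3,195 \right)}} + \frac{\left(-20339\right) \frac{1}{-8201}}{6 \left(-265\right)} = \frac{14859}{\sqrt{6 + 195}} + \frac{\left(-20339\right) \frac{1}{-8201}}{6 \left(-265\right)} = \frac{14859}{\sqrt{201}} + \frac{\left(-20339\right) \left(- \frac{1}{8201}\right)}{-1590} = 14859 \frac{\sqrt{201}}{201} + \frac{20339}{8201} \left(- \frac{1}{1590}\right) = \frac{4953 \sqrt{201}}{67} - \frac{20339}{13039590} = - \frac{20339}{13039590} + \frac{4953 \sqrt{201}}{67}$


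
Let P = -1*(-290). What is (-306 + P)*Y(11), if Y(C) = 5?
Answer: -80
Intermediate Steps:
P = 290
(-306 + P)*Y(11) = (-306 + 290)*5 = -16*5 = -80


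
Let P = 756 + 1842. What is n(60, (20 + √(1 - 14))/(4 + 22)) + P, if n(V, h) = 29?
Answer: 2627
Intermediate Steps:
P = 2598
n(60, (20 + √(1 - 14))/(4 + 22)) + P = 29 + 2598 = 2627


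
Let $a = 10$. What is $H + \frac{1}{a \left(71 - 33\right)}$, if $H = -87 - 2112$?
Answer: $- \frac{835619}{380} \approx -2199.0$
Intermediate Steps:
$H = -2199$ ($H = -87 - 2112 = -2199$)
$H + \frac{1}{a \left(71 - 33\right)} = -2199 + \frac{1}{10 \left(71 - 33\right)} = -2199 + \frac{1}{10 \cdot 38} = -2199 + \frac{1}{380} = - \frac{835619}{380}$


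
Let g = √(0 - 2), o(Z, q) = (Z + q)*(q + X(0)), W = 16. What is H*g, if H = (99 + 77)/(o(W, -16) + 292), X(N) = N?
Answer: 44*I*√2/73 ≈ 0.8524*I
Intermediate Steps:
o(Z, q) = q*(Z + q) (o(Z, q) = (Z + q)*(q + 0) = (Z + q)*q = q*(Z + q))
g = I*√2 (g = √(-2) = I*√2 ≈ 1.4142*I)
H = 44/73 (H = (99 + 77)/(-16*(16 - 16) + 292) = 176/(-16*0 + 292) = 176/(0 + 292) = 176/292 = 176*(1/292) = 44/73 ≈ 0.60274)
H*g = 44*(I*√2)/73 = 44*I*√2/73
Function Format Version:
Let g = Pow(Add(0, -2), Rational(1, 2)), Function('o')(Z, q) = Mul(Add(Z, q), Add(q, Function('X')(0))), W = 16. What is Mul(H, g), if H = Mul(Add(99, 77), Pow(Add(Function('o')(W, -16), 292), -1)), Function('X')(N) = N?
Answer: Mul(Rational(44, 73), I, Pow(2, Rational(1, 2))) ≈ Mul(0.85240, I)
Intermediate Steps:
Function('o')(Z, q) = Mul(q, Add(Z, q)) (Function('o')(Z, q) = Mul(Add(Z, q), Add(q, 0)) = Mul(Add(Z, q), q) = Mul(q, Add(Z, q)))
g = Mul(I, Pow(2, Rational(1, 2))) (g = Pow(-2, Rational(1, 2)) = Mul(I, Pow(2, Rational(1, 2))) ≈ Mul(1.4142, I))
H = Rational(44, 73) (H = Mul(Add(99, 77), Pow(Add(Mul(-16, Add(16, -16)), 292), -1)) = Mul(176, Pow(Add(Mul(-16, 0), 292), -1)) = Mul(176, Pow(Add(0, 292), -1)) = Mul(176, Pow(292, -1)) = Mul(176, Rational(1, 292)) = Rational(44, 73) ≈ 0.60274)
Mul(H, g) = Mul(Rational(44, 73), Mul(I, Pow(2, Rational(1, 2)))) = Mul(Rational(44, 73), I, Pow(2, Rational(1, 2)))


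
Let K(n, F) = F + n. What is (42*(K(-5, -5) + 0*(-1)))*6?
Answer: -2520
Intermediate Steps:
(42*(K(-5, -5) + 0*(-1)))*6 = (42*((-5 - 5) + 0*(-1)))*6 = (42*(-10 + 0))*6 = (42*(-10))*6 = -420*6 = -2520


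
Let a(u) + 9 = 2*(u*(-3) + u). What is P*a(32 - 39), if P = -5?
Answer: -95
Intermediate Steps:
a(u) = -9 - 4*u (a(u) = -9 + 2*(u*(-3) + u) = -9 + 2*(-3*u + u) = -9 + 2*(-2*u) = -9 - 4*u)
P*a(32 - 39) = -5*(-9 - 4*(32 - 39)) = -5*(-9 - 4*(-7)) = -5*(-9 + 28) = -5*19 = -95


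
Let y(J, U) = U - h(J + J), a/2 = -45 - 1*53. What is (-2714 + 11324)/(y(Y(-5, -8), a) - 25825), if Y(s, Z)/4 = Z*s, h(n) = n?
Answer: -1230/3763 ≈ -0.32687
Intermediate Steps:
a = -196 (a = 2*(-45 - 1*53) = 2*(-45 - 53) = 2*(-98) = -196)
Y(s, Z) = 4*Z*s (Y(s, Z) = 4*(Z*s) = 4*Z*s)
y(J, U) = U - 2*J (y(J, U) = U - (J + J) = U - 2*J)
(-2714 + 11324)/(y(Y(-5, -8), a) - 25825) = (-2714 + 11324)/((-196 - 8*(-8)*(-5)) - 25825) = 8610/((-196 - 2*160) - 25825) = 8610/((-196 - 320) - 25825) = 8610/(-516 - 25825) = 8610/(-26341) = 8610*(-1/26341) = -1230/3763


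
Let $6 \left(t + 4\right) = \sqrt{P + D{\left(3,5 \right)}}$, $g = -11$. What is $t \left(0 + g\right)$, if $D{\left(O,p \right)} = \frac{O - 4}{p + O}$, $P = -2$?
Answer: $44 - \frac{11 i \sqrt{34}}{24} \approx 44.0 - 2.6725 i$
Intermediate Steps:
$D{\left(O,p \right)} = \frac{-4 + O}{O + p}$
$t = -4 + \frac{i \sqrt{34}}{24}$ ($t = -4 + \frac{\sqrt{-2 + \frac{-4 + 3}{3 + 5}}}{6} = -4 + \frac{\sqrt{-2 + \frac{1}{8} \left(-1\right)}}{6} = -4 + \frac{\sqrt{-2 - \frac{1}{8}}}{6} = -4 + \frac{\sqrt{- \frac{17}{8}}}{6} = -4 + \frac{\frac{1}{4} i \sqrt{34}}{6} = -4 + \frac{i \sqrt{34}}{24} \approx -4.0 + 0.24296 i$)
$t \left(0 + g\right) = \left(-4 + \frac{i \sqrt{34}}{24}\right) \left(0 - 11\right) = \left(-4 + \frac{i \sqrt{34}}{24}\right) \left(-11\right) = 44 - \frac{11 i \sqrt{34}}{24}$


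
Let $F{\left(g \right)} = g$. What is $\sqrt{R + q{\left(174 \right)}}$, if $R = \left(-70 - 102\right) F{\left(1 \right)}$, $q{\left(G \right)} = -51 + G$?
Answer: $7 i \approx 7.0 i$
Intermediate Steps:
$R = -172$ ($R = \left(-70 - 102\right) 1 = \left(-172\right) 1 = -172$)
$\sqrt{R + q{\left(174 \right)}} = \sqrt{-172 + \left(-51 + 174\right)} = \sqrt{-172 + 123} = \sqrt{-49} = 7 i$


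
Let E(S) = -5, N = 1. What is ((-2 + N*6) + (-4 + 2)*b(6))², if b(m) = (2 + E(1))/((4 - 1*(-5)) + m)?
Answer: 484/25 ≈ 19.360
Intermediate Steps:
b(m) = -3/(9 + m) (b(m) = (2 - 5)/((4 - 1*(-5)) + m) = -3/((4 + 5) + m) = -3/(9 + m))
((-2 + N*6) + (-4 + 2)*b(6))² = ((-2 + 1*6) + (-4 + 2)*(-3/(9 + 6)))² = ((-2 + 6) - (-6)/15)² = (4 - (-6)/15)² = (4 - 2*(-⅕))² = (4 + ⅖)² = (22/5)² = 484/25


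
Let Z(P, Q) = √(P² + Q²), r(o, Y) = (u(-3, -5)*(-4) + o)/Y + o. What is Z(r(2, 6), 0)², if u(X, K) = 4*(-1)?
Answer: 25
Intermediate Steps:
u(X, K) = -4
r(o, Y) = o + (16 + o)/Y (r(o, Y) = (-4*(-4) + o)/Y + o = (16 + o)/Y + o = o + (16 + o)/Y)
Z(r(2, 6), 0)² = (√(((16 + 2 + 6*2)/6)² + 0²))² = (√(((16 + 2 + 12)/6)² + 0))² = (√(((⅙)*30)² + 0))² = (√(5² + 0))² = (√(25 + 0))² = (√25)² = 5² = 25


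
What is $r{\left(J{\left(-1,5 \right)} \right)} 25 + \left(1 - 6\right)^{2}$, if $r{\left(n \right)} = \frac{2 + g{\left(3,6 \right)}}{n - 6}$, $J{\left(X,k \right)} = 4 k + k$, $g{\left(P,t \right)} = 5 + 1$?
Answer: $\frac{675}{19} \approx 35.526$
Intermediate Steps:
$g{\left(P,t \right)} = 6$
$J{\left(X,k \right)} = 5 k$
$r{\left(n \right)} = \frac{8}{-6 + n}$ ($r{\left(n \right)} = \frac{2 + 6}{n - 6} = \frac{8}{-6 + n}$)
$r{\left(J{\left(-1,5 \right)} \right)} 25 + \left(1 - 6\right)^{2} = \frac{8}{-6 + 5 \cdot 5} \cdot 25 + \left(1 - 6\right)^{2} = \frac{8}{-6 + 25} \cdot 25 + \left(-5\right)^{2} = \frac{8}{19} \cdot 25 + 25 = \frac{200}{19} + 25 = \frac{675}{19}$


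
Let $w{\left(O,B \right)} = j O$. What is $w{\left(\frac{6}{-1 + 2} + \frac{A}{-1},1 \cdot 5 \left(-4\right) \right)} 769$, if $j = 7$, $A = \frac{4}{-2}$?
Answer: $43064$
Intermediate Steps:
$A = -2$ ($A = 4 \left(- \frac{1}{2}\right) = -2$)
$w{\left(O,B \right)} = 7 O$
$w{\left(\frac{6}{-1 + 2} + \frac{A}{-1},1 \cdot 5 \left(-4\right) \right)} 769 = 7 \left(\frac{6}{-1 + 2} - \frac{2}{-1}\right) 769 = 7 \left(\frac{6}{1} - -2\right) 769 = 7 \left(6 \cdot 1 + 2\right) 769 = 7 \left(6 + 2\right) 769 = 7 \cdot 8 \cdot 769 = 56 \cdot 769 = 43064$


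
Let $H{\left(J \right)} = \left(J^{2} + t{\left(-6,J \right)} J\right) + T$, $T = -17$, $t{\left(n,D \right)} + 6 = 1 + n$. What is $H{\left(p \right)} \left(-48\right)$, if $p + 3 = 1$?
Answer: $-432$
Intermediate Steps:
$p = -2$ ($p = -3 + 1 = -2$)
$t{\left(n,D \right)} = -5 + n$ ($t{\left(n,D \right)} = -6 + \left(1 + n\right) = -5 + n$)
$H{\left(J \right)} = -17 + J^{2} - 11 J$ ($H{\left(J \right)} = \left(J^{2} + \left(-5 - 6\right) J\right) - 17 = \left(J^{2} - 11 J\right) - 17 = -17 + J^{2} - 11 J$)
$H{\left(p \right)} \left(-48\right) = \left(-17 + \left(-2\right)^{2} - -22\right) \left(-48\right) = \left(-17 + 4 + 22\right) \left(-48\right) = 9 \left(-48\right) = -432$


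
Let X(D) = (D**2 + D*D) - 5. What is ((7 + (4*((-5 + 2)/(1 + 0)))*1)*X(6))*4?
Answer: -1340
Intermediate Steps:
X(D) = -5 + 2*D**2 (X(D) = (D**2 + D**2) - 5 = 2*D**2 - 5 = -5 + 2*D**2)
((7 + (4*((-5 + 2)/(1 + 0)))*1)*X(6))*4 = ((7 + (4*((-5 + 2)/(1 + 0)))*1)*(-5 + 2*6**2))*4 = ((7 + (4*(-3/1))*1)*(-5 + 2*36))*4 = ((7 + (4*(-3*1))*1)*(-5 + 72))*4 = ((7 + (4*(-3))*1)*67)*4 = ((7 - 12*1)*67)*4 = ((7 - 12)*67)*4 = -5*67*4 = -335*4 = -1340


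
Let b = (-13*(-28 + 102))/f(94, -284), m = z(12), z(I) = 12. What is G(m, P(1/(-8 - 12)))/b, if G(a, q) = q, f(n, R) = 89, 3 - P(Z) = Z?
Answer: -5429/19240 ≈ -0.28217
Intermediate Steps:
P(Z) = 3 - Z
m = 12
b = -962/89 (b = -13*(-28 + 102)/89 = -13*74*(1/89) = -962*1/89 = -962/89 ≈ -10.809)
G(m, P(1/(-8 - 12)))/b = (3 - 1/(-8 - 12))/(-962/89) = (3 - 1/(-20))*(-89/962) = (3 - 1*(-1/20))*(-89/962) = (3 + 1/20)*(-89/962) = (61/20)*(-89/962) = -5429/19240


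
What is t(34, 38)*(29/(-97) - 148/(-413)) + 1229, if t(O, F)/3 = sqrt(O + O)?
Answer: 1229 + 14274*sqrt(17)/40061 ≈ 1230.5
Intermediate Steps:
t(O, F) = 3*sqrt(2)*sqrt(O) (t(O, F) = 3*sqrt(O + O) = 3*sqrt(2*O) = 3*(sqrt(2)*sqrt(O)) = 3*sqrt(2)*sqrt(O))
t(34, 38)*(29/(-97) - 148/(-413)) + 1229 = (3*sqrt(2)*sqrt(34))*(29/(-97) - 148/(-413)) + 1229 = (6*sqrt(17))*(29*(-1/97) - 148*(-1/413)) + 1229 = (6*sqrt(17))*(-29/97 + 148/413) + 1229 = (6*sqrt(17))*(2379/40061) + 1229 = 14274*sqrt(17)/40061 + 1229 = 1229 + 14274*sqrt(17)/40061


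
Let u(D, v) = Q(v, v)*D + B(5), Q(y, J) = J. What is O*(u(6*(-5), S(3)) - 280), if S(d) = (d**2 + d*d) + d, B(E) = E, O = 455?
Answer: -411775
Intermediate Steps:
S(d) = d + 2*d**2 (S(d) = (d**2 + d**2) + d = 2*d**2 + d = d + 2*d**2)
u(D, v) = 5 + D*v (u(D, v) = v*D + 5 = D*v + 5 = 5 + D*v)
O*(u(6*(-5), S(3)) - 280) = 455*((5 + (6*(-5))*(3*(1 + 2*3))) - 280) = 455*((5 - 90*(1 + 6)) - 280) = 455*((5 - 90*7) - 280) = 455*((5 - 30*21) - 280) = 455*((5 - 630) - 280) = 455*(-625 - 280) = 455*(-905) = -411775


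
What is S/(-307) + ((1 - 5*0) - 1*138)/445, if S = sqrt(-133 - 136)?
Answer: -137/445 - I*sqrt(269)/307 ≈ -0.30787 - 0.053424*I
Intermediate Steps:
S = I*sqrt(269) (S = sqrt(-269) = I*sqrt(269) ≈ 16.401*I)
S/(-307) + ((1 - 5*0) - 1*138)/445 = (I*sqrt(269))/(-307) + ((1 - 5*0) - 1*138)/445 = (I*sqrt(269))*(-1/307) + ((1 + 0) - 138)*(1/445) = -I*sqrt(269)/307 + (1 - 138)*(1/445) = -I*sqrt(269)/307 - 137*1/445 = -I*sqrt(269)/307 - 137/445 = -137/445 - I*sqrt(269)/307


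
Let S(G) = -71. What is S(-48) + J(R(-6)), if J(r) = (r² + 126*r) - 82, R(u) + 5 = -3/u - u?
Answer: 153/4 ≈ 38.250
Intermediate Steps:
R(u) = -5 - u - 3/u (R(u) = -5 + (-3/u - u) = -5 + (-u - 3/u) = -5 - u - 3/u)
J(r) = -82 + r² + 126*r
S(-48) + J(R(-6)) = -71 + (-82 + (-5 - 1*(-6) - 3/(-6))² + 126*(-5 - 1*(-6) - 3/(-6))) = -71 + (-82 + (-5 + 6 - 3*(-⅙))² + 126*(-5 + 6 - 3*(-⅙))) = -71 + (-82 + (-5 + 6 + ½)² + 126*(-5 + 6 + ½)) = -71 + (-82 + (3/2)² + 126*(3/2)) = -71 + (-82 + 9/4 + 189) = -71 + 437/4 = 153/4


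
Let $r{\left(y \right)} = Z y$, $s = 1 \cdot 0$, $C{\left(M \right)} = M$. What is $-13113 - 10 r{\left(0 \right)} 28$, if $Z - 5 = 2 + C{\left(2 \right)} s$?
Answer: $-13113$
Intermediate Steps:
$s = 0$
$Z = 7$ ($Z = 5 + \left(2 + 2 \cdot 0\right) = 5 + \left(2 + 0\right) = 5 + 2 = 7$)
$r{\left(y \right)} = 7 y$
$-13113 - 10 r{\left(0 \right)} 28 = -13113 - 10 \cdot 7 \cdot 0 \cdot 28 = -13113 - 10 \cdot 0 \cdot 28 = -13113 - 0 \cdot 28 = -13113 - 0 = -13113 + 0 = -13113$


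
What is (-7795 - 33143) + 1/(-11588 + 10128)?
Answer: -59769481/1460 ≈ -40938.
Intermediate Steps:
(-7795 - 33143) + 1/(-11588 + 10128) = -40938 + 1/(-1460) = -40938 - 1/1460 = -59769481/1460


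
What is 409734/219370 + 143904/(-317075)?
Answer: 9834818757/6955674275 ≈ 1.4139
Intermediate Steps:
409734/219370 + 143904/(-317075) = 409734*(1/219370) + 143904*(-1/317075) = 204867/109685 - 143904/317075 = 9834818757/6955674275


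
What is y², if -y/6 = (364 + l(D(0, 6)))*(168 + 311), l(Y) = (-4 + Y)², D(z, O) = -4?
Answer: 1513077125184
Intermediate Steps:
y = -1230072 (y = -6*(364 + (-4 - 4)²)*(168 + 311) = -6*(364 + (-8)²)*479 = -6*(364 + 64)*479 = -2568*479 = -6*205012 = -1230072)
y² = (-1230072)² = 1513077125184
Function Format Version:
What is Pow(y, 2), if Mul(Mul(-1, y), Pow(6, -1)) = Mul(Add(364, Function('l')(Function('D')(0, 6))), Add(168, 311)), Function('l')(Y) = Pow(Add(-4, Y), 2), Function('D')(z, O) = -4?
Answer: 1513077125184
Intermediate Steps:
y = -1230072 (y = Mul(-6, Mul(Add(364, Pow(Add(-4, -4), 2)), Add(168, 311))) = Mul(-6, Mul(Add(364, Pow(-8, 2)), 479)) = Mul(-6, Mul(Add(364, 64), 479)) = Mul(-6, Mul(428, 479)) = Mul(-6, 205012) = -1230072)
Pow(y, 2) = Pow(-1230072, 2) = 1513077125184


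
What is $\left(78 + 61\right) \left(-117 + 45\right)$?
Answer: $-10008$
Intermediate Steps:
$\left(78 + 61\right) \left(-117 + 45\right) = 139 \left(-72\right) = -10008$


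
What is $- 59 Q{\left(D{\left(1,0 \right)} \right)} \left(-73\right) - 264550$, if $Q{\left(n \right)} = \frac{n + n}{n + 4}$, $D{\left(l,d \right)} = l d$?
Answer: $-264550$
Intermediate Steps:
$D{\left(l,d \right)} = d l$
$Q{\left(n \right)} = \frac{2 n}{4 + n}$
$- 59 Q{\left(D{\left(1,0 \right)} \right)} \left(-73\right) - 264550 = - 59 \frac{2 \cdot 0 \cdot 1}{4 + 0 \cdot 1} \left(-73\right) - 264550 = - 59 \cdot 2 \cdot 0 \frac{1}{4 + 0} \left(-73\right) - 264550 = - 59 \cdot 2 \cdot 0 \cdot \frac{1}{4} \left(-73\right) - 264550 = \left(-59\right) 0 \left(-73\right) - 264550 = 0 \left(-73\right) - 264550 = 0 - 264550 = -264550$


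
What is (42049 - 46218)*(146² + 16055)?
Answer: -155799699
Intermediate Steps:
(42049 - 46218)*(146² + 16055) = -4169*(21316 + 16055) = -4169*37371 = -155799699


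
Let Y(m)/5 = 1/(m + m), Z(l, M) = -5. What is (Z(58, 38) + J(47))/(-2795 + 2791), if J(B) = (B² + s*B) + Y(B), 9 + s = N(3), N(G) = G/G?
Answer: -171837/376 ≈ -457.01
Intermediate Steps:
Y(m) = 5/(2*m) (Y(m) = 5/(m + m) = 5/((2*m)) = 5*(1/(2*m)) = 5/(2*m))
N(G) = 1
s = -8 (s = -9 + 1 = -8)
J(B) = B² - 8*B + 5/(2*B) (J(B) = (B² - 8*B) + 5/(2*B) = B² - 8*B + 5/(2*B))
(Z(58, 38) + J(47))/(-2795 + 2791) = (-5 + (47² - 8*47 + (5/2)/47))/(-2795 + 2791) = (-5 + (2209 - 376 + (5/2)*(1/47)))/(-4) = (-5 + (2209 - 376 + 5/94))*(-¼) = (-5 + 172307/94)*(-¼) = (171837/94)*(-¼) = -171837/376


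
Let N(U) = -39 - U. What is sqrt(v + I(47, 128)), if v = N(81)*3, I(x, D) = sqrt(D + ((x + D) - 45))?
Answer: sqrt(-360 + sqrt(258)) ≈ 18.546*I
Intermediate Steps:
I(x, D) = sqrt(-45 + x + 2*D) (I(x, D) = sqrt(D + ((D + x) - 45)) = sqrt(D + (-45 + D + x)) = sqrt(-45 + x + 2*D))
v = -360 (v = (-39 - 1*81)*3 = (-39 - 81)*3 = -120*3 = -360)
sqrt(v + I(47, 128)) = sqrt(-360 + sqrt(-45 + 47 + 2*128)) = sqrt(-360 + sqrt(-45 + 47 + 256)) = sqrt(-360 + sqrt(258))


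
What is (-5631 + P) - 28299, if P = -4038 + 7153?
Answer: -30815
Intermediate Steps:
P = 3115
(-5631 + P) - 28299 = (-5631 + 3115) - 28299 = -2516 - 28299 = -30815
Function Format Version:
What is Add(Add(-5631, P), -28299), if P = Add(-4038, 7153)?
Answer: -30815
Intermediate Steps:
P = 3115
Add(Add(-5631, P), -28299) = Add(Add(-5631, 3115), -28299) = Add(-2516, -28299) = -30815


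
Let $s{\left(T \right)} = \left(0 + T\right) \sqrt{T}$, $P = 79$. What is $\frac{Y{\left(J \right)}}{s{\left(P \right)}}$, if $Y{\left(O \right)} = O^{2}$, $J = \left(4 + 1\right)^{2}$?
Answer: $\frac{625 \sqrt{79}}{6241} \approx 0.8901$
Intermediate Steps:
$J = 25$ ($J = 5^{2} = 25$)
$s{\left(T \right)} = T^{\frac{3}{2}}$ ($s{\left(T \right)} = T \sqrt{T} = T^{\frac{3}{2}}$)
$\frac{Y{\left(J \right)}}{s{\left(P \right)}} = \frac{25^{2}}{79^{\frac{3}{2}}} = \frac{625}{79 \sqrt{79}} = 625 \frac{\sqrt{79}}{6241} = \frac{625 \sqrt{79}}{6241}$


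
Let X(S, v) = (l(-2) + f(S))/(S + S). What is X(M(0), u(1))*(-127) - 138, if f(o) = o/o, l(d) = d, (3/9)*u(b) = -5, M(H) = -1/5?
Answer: -911/2 ≈ -455.50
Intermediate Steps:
M(H) = -⅕ (M(H) = -1*⅕ = -⅕)
u(b) = -15 (u(b) = 3*(-5) = -15)
f(o) = 1
X(S, v) = -1/(2*S) (X(S, v) = (-2 + 1)/(S + S) = -1/(2*S))
X(M(0), u(1))*(-127) - 138 = -1/(2*(-⅕))*(-127) - 138 = -½*(-5)*(-127) - 138 = (5/2)*(-127) - 138 = -635/2 - 138 = -911/2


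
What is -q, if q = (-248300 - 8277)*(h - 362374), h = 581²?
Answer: -6366445101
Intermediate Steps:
h = 337561
q = 6366445101 (q = (-248300 - 8277)*(337561 - 362374) = -256577*(-24813) = 6366445101)
-q = -1*6366445101 = -6366445101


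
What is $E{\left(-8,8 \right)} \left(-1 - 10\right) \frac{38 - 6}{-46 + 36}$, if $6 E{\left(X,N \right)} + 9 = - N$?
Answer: $- \frac{1496}{15} \approx -99.733$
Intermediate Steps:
$E{\left(X,N \right)} = - \frac{3}{2} - \frac{N}{6}$ ($E{\left(X,N \right)} = - \frac{3}{2} + \frac{\left(-1\right) N}{6} = - \frac{3}{2} - \frac{N}{6}$)
$E{\left(-8,8 \right)} \left(-1 - 10\right) \frac{38 - 6}{-46 + 36} = \left(- \frac{3}{2} - \frac{4}{3}\right) \left(-1 - 10\right) \frac{38 - 6}{-46 + 36} = \left(- \frac{3}{2} - \frac{4}{3}\right) \left(-1 - 10\right) \frac{32}{-10} = \left(- \frac{17}{6}\right) \left(-11\right) 32 \left(- \frac{1}{10}\right) = \frac{187}{6} \left(- \frac{16}{5}\right) = - \frac{1496}{15}$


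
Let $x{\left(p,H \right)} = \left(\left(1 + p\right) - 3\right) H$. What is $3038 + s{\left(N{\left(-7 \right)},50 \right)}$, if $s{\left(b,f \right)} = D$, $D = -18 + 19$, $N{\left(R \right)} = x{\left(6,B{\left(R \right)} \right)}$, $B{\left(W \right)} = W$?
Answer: $3039$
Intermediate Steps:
$x{\left(p,H \right)} = H \left(-2 + p\right)$ ($x{\left(p,H \right)} = \left(-2 + p\right) H = H \left(-2 + p\right)$)
$N{\left(R \right)} = 4 R$ ($N{\left(R \right)} = R \left(-2 + 6\right) = R 4 = 4 R$)
$D = 1$
$s{\left(b,f \right)} = 1$
$3038 + s{\left(N{\left(-7 \right)},50 \right)} = 3038 + 1 = 3039$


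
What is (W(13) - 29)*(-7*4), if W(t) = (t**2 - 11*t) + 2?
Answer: 28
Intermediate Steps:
W(t) = 2 + t**2 - 11*t
(W(13) - 29)*(-7*4) = ((2 + 13**2 - 11*13) - 29)*(-7*4) = ((2 + 169 - 143) - 29)*(-28) = (28 - 29)*(-28) = -1*(-28) = 28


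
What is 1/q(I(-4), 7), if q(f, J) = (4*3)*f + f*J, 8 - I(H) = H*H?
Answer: -1/152 ≈ -0.0065789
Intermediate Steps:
I(H) = 8 - H**2 (I(H) = 8 - H*H = 8 - H**2)
q(f, J) = 12*f + J*f
1/q(I(-4), 7) = 1/((8 - 1*(-4)**2)*(12 + 7)) = 1/((8 - 1*16)*19) = 1/((8 - 16)*19) = 1/(-8*19) = 1/(-152) = -1/152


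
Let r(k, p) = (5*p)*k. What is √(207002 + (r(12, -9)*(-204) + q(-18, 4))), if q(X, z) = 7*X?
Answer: 2*√79259 ≈ 563.06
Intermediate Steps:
r(k, p) = 5*k*p
√(207002 + (r(12, -9)*(-204) + q(-18, 4))) = √(207002 + ((5*12*(-9))*(-204) + 7*(-18))) = √(207002 + (-540*(-204) - 126)) = √(207002 + (110160 - 126)) = √(207002 + 110034) = √317036 = 2*√79259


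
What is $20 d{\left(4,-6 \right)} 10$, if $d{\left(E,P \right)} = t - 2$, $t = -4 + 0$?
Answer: $-1200$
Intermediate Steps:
$t = -4$
$d{\left(E,P \right)} = -6$ ($d{\left(E,P \right)} = -4 - 2 = -6$)
$20 d{\left(4,-6 \right)} 10 = 20 \left(-6\right) 10 = \left(-120\right) 10 = -1200$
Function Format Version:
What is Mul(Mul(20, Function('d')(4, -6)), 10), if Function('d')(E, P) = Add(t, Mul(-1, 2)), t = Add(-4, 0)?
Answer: -1200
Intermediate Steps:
t = -4
Function('d')(E, P) = -6 (Function('d')(E, P) = Add(-4, Mul(-1, 2)) = Add(-4, -2) = -6)
Mul(Mul(20, Function('d')(4, -6)), 10) = Mul(Mul(20, -6), 10) = Mul(-120, 10) = -1200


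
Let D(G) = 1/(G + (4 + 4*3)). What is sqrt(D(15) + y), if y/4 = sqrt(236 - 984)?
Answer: sqrt(31 + 7688*I*sqrt(187))/31 ≈ 7.397 + 7.3948*I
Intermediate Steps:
D(G) = 1/(16 + G) (D(G) = 1/(G + (4 + 12)) = 1/(G + 16) = 1/(16 + G))
y = 8*I*sqrt(187) (y = 4*sqrt(236 - 984) = 4*sqrt(-748) = 4*(2*I*sqrt(187)) = 8*I*sqrt(187) ≈ 109.4*I)
sqrt(D(15) + y) = sqrt(1/(16 + 15) + 8*I*sqrt(187)) = sqrt(1/31 + 8*I*sqrt(187))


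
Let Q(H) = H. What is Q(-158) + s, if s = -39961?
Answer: -40119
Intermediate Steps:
Q(-158) + s = -158 - 39961 = -40119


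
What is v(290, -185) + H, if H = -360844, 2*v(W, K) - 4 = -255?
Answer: -721939/2 ≈ -3.6097e+5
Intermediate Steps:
v(W, K) = -251/2 (v(W, K) = 2 + (1/2)*(-255) = 2 - 255/2 = -251/2)
v(290, -185) + H = -251/2 - 360844 = -721939/2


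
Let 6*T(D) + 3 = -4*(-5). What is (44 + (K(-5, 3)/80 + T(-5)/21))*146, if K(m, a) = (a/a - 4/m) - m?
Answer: 40673483/6300 ≈ 6456.1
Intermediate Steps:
K(m, a) = 1 - m - 4/m (K(m, a) = (1 - 4/m) - m = 1 - m - 4/m)
T(D) = 17/6 (T(D) = -1/2 + (-4*(-5))/6 = -1/2 + (1/6)*20 = -1/2 + 10/3 = 17/6)
(44 + (K(-5, 3)/80 + T(-5)/21))*146 = (44 + ((1 - 1*(-5) - 4/(-5))/80 + (17/6)/21))*146 = (44 + ((1 + 5 - 4*(-1/5))*(1/80) + (17/6)*(1/21)))*146 = (44 + ((1 + 5 + 4/5)*(1/80) + 17/126))*146 = (44 + ((34/5)*(1/80) + 17/126))*146 = (44 + (17/200 + 17/126))*146 = (44 + 2771/12600)*146 = (557171/12600)*146 = 40673483/6300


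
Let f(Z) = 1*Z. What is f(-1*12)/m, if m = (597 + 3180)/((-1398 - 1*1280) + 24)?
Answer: 10616/1259 ≈ 8.4321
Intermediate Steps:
f(Z) = Z
m = -3777/2654 (m = 3777/((-1398 - 1280) + 24) = 3777/(-2678 + 24) = 3777/(-2654) = 3777*(-1/2654) = -3777/2654 ≈ -1.4231)
f(-1*12)/m = (-1*12)/(-3777/2654) = -12*(-2654/3777) = 10616/1259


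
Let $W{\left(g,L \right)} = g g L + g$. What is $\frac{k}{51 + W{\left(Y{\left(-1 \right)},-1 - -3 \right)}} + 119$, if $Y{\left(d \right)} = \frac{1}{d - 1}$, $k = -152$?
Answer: $\frac{5917}{51} \approx 116.02$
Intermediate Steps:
$Y{\left(d \right)} = \frac{1}{-1 + d}$
$W{\left(g,L \right)} = g + L g^{2}$ ($W{\left(g,L \right)} = g^{2} L + g = L g^{2} + g = g + L g^{2}$)
$\frac{k}{51 + W{\left(Y{\left(-1 \right)},-1 - -3 \right)}} + 119 = \frac{1}{51 + \frac{1 + \frac{-1 - -3}{-1 - 1}}{-1 - 1}} \left(-152\right) + 119 = \frac{1}{51 + \frac{1 + \frac{-1 + 3}{-2}}{-2}} \left(-152\right) + 119 = \frac{1}{51 - \frac{1 + 2 \left(- \frac{1}{2}\right)}{2}} \left(-152\right) + 119 = \frac{1}{51 - \frac{1 - 1}{2}} \left(-152\right) + 119 = \frac{1}{51 - 0} \left(-152\right) + 119 = \frac{1}{51 + 0} \left(-152\right) + 119 = \frac{1}{51} \left(-152\right) + 119 = - \frac{152}{51} + 119 = \frac{5917}{51}$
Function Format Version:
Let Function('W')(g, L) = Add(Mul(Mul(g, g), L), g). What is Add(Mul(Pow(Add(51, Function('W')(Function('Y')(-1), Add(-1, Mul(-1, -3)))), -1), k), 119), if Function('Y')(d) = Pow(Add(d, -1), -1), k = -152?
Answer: Rational(5917, 51) ≈ 116.02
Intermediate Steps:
Function('Y')(d) = Pow(Add(-1, d), -1)
Function('W')(g, L) = Add(g, Mul(L, Pow(g, 2))) (Function('W')(g, L) = Add(Mul(Pow(g, 2), L), g) = Add(Mul(L, Pow(g, 2)), g) = Add(g, Mul(L, Pow(g, 2))))
Add(Mul(Pow(Add(51, Function('W')(Function('Y')(-1), Add(-1, Mul(-1, -3)))), -1), k), 119) = Add(Mul(Pow(Add(51, Mul(Pow(Add(-1, -1), -1), Add(1, Mul(Add(-1, Mul(-1, -3)), Pow(Add(-1, -1), -1))))), -1), -152), 119) = Add(Mul(Pow(Add(51, Mul(Pow(-2, -1), Add(1, Mul(Add(-1, 3), Pow(-2, -1))))), -1), -152), 119) = Add(Mul(Pow(Add(51, Mul(Rational(-1, 2), Add(1, Mul(2, Rational(-1, 2))))), -1), -152), 119) = Add(Mul(Pow(Add(51, Mul(Rational(-1, 2), Add(1, -1))), -1), -152), 119) = Add(Mul(Pow(Add(51, Mul(Rational(-1, 2), 0)), -1), -152), 119) = Add(Mul(Pow(Add(51, 0), -1), -152), 119) = Add(Mul(Pow(51, -1), -152), 119) = Add(Mul(Rational(1, 51), -152), 119) = Add(Rational(-152, 51), 119) = Rational(5917, 51)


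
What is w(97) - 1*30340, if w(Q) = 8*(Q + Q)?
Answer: -28788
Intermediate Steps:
w(Q) = 16*Q (w(Q) = 8*(2*Q) = 16*Q)
w(97) - 1*30340 = 16*97 - 1*30340 = 1552 - 30340 = -28788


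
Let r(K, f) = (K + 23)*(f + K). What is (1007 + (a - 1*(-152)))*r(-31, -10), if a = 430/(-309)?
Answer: 117325928/309 ≈ 3.7970e+5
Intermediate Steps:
r(K, f) = (23 + K)*(K + f)
a = -430/309 (a = 430*(-1/309) = -430/309 ≈ -1.3916)
(1007 + (a - 1*(-152)))*r(-31, -10) = (1007 + (-430/309 - 1*(-152)))*((-31)**2 + 23*(-31) + 23*(-10) - 31*(-10)) = (1007 + (-430/309 + 152))*(961 - 713 - 230 + 310) = (1007 + 46538/309)*328 = (357701/309)*328 = 117325928/309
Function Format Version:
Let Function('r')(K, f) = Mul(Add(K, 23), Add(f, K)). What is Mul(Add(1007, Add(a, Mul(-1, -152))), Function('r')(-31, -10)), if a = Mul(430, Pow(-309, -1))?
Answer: Rational(117325928, 309) ≈ 3.7970e+5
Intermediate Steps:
Function('r')(K, f) = Mul(Add(23, K), Add(K, f))
a = Rational(-430, 309) (a = Mul(430, Rational(-1, 309)) = Rational(-430, 309) ≈ -1.3916)
Mul(Add(1007, Add(a, Mul(-1, -152))), Function('r')(-31, -10)) = Mul(Add(1007, Add(Rational(-430, 309), Mul(-1, -152))), Add(Pow(-31, 2), Mul(23, -31), Mul(23, -10), Mul(-31, -10))) = Mul(Add(1007, Add(Rational(-430, 309), 152)), Add(961, -713, -230, 310)) = Mul(Add(1007, Rational(46538, 309)), 328) = Mul(Rational(357701, 309), 328) = Rational(117325928, 309)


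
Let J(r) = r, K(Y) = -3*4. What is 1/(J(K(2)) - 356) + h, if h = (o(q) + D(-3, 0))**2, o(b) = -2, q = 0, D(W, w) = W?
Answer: 9199/368 ≈ 24.997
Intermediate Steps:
K(Y) = -12
h = 25 (h = (-2 - 3)**2 = (-5)**2 = 25)
1/(J(K(2)) - 356) + h = 1/(-12 - 356) + 25 = 1/(-368) + 25 = -1/368 + 25 = 9199/368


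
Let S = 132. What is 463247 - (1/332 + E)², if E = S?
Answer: 49140306703/110224 ≈ 4.4582e+5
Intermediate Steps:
E = 132
463247 - (1/332 + E)² = 463247 - (1/332 + 132)² = 463247 - (43825/332)² = 463247 - 1*1920630625/110224 = 463247 - 1920630625/110224 = 49140306703/110224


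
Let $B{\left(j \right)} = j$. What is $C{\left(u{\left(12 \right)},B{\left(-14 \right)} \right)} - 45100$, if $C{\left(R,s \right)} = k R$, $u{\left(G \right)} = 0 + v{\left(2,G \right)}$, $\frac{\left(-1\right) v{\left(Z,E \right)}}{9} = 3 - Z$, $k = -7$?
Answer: $-45037$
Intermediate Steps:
$v{\left(Z,E \right)} = -27 + 9 Z$ ($v{\left(Z,E \right)} = - 9 \left(3 - Z\right) = -27 + 9 Z$)
$u{\left(G \right)} = -9$ ($u{\left(G \right)} = 0 + \left(-27 + 9 \cdot 2\right) = 0 + \left(-27 + 18\right) = 0 - 9 = -9$)
$C{\left(R,s \right)} = - 7 R$
$C{\left(u{\left(12 \right)},B{\left(-14 \right)} \right)} - 45100 = \left(-7\right) \left(-9\right) - 45100 = 63 - 45100 = -45037$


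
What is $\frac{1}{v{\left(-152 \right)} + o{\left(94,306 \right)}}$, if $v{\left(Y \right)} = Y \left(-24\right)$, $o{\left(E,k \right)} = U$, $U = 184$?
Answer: $\frac{1}{3832} \approx 0.00026096$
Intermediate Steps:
$o{\left(E,k \right)} = 184$
$v{\left(Y \right)} = - 24 Y$
$\frac{1}{v{\left(-152 \right)} + o{\left(94,306 \right)}} = \frac{1}{\left(-24\right) \left(-152\right) + 184} = \frac{1}{3648 + 184} = \frac{1}{3832}$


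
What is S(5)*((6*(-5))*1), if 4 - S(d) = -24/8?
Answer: -210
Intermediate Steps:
S(d) = 7 (S(d) = 4 - (-24)/8 = 4 - 1*(-3) = 4 + 3 = 7)
S(5)*((6*(-5))*1) = 7*((6*(-5))*1) = 7*(-30*1) = 7*(-30) = -210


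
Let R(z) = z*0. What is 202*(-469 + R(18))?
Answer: -94738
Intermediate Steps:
R(z) = 0
202*(-469 + R(18)) = 202*(-469 + 0) = 202*(-469) = -94738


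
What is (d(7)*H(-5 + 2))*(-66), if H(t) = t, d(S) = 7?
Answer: 1386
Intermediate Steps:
(d(7)*H(-5 + 2))*(-66) = (7*(-5 + 2))*(-66) = (7*(-3))*(-66) = -21*(-66) = 1386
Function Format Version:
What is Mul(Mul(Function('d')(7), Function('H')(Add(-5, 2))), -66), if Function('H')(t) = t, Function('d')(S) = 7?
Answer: 1386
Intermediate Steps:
Mul(Mul(Function('d')(7), Function('H')(Add(-5, 2))), -66) = Mul(Mul(7, Add(-5, 2)), -66) = Mul(Mul(7, -3), -66) = Mul(-21, -66) = 1386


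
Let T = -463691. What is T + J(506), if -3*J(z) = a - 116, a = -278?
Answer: -1390679/3 ≈ -4.6356e+5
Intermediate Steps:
J(z) = 394/3 (J(z) = -(-278 - 116)/3 = -⅓*(-394) = 394/3)
T + J(506) = -463691 + 394/3 = -1390679/3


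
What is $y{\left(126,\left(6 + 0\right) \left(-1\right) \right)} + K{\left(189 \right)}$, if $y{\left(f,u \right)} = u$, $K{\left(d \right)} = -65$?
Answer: $-71$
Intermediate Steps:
$y{\left(126,\left(6 + 0\right) \left(-1\right) \right)} + K{\left(189 \right)} = \left(6 + 0\right) \left(-1\right) - 65 = 6 \left(-1\right) - 65 = -6 - 65 = -71$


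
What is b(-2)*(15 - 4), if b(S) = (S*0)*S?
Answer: 0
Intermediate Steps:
b(S) = 0 (b(S) = 0*S = 0)
b(-2)*(15 - 4) = 0*(15 - 4) = 0*11 = 0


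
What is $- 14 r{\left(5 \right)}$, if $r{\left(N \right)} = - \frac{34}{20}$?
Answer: $\frac{119}{5} \approx 23.8$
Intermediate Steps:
$r{\left(N \right)} = - \frac{17}{10}$ ($r{\left(N \right)} = \left(-34\right) \frac{1}{20} = - \frac{17}{10}$)
$- 14 r{\left(5 \right)} = \left(-14\right) \left(- \frac{17}{10}\right) = \frac{119}{5}$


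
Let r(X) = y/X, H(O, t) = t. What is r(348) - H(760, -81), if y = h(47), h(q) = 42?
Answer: 4705/58 ≈ 81.121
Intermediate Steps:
y = 42
r(X) = 42/X
r(348) - H(760, -81) = 42/348 - 1*(-81) = 42*(1/348) + 81 = 7/58 + 81 = 4705/58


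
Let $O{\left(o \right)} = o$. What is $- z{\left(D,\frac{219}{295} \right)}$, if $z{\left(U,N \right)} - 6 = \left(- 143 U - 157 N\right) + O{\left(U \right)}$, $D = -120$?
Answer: $- \frac{4994187}{295} \approx -16929.0$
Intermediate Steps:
$z{\left(U,N \right)} = 6 - 157 N - 142 U$ ($z{\left(U,N \right)} = 6 + \left(\left(- 143 U - 157 N\right) + U\right) = 6 + \left(\left(- 157 N - 143 U\right) + U\right) = 6 - \left(142 U + 157 N\right) = 6 - 157 N - 142 U$)
$- z{\left(D,\frac{219}{295} \right)} = - (6 - 157 \cdot \frac{219}{295} - -17040) = - (6 - 157 \cdot 219 \cdot \frac{1}{295} + 17040) = - (6 - \frac{34383}{295} + 17040) = \left(-1\right) \frac{4994187}{295} = - \frac{4994187}{295}$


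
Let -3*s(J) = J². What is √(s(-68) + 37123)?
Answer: √320235/3 ≈ 188.63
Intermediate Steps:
s(J) = -J²/3
√(s(-68) + 37123) = √(-⅓*(-68)² + 37123) = √(-⅓*4624 + 37123) = √(-4624/3 + 37123) = √(106745/3) = √320235/3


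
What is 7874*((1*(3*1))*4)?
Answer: 94488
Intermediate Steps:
7874*((1*(3*1))*4) = 7874*((1*3)*4) = 7874*(3*4) = 7874*12 = 94488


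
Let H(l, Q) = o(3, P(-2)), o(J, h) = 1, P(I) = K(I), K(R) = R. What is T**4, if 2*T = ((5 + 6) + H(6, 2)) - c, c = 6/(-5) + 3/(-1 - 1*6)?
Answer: 51769445841/24010000 ≈ 2156.2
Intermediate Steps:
P(I) = I
H(l, Q) = 1
c = -57/35 (c = 6*(-1/5) + 3/(-1 - 6) = -6/5 + 3/(-7) = -6/5 + 3*(-1/7) = -6/5 - 3/7 = -57/35 ≈ -1.6286)
T = 477/70 (T = (((5 + 6) + 1) - 1*(-57/35))/2 = ((11 + 1) + 57/35)/2 = (12 + 57/35)/2 = (1/2)*(477/35) = 477/70 ≈ 6.8143)
T**4 = (477/70)**4 = 51769445841/24010000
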